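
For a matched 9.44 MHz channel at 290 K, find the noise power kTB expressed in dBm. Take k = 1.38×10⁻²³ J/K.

P_n = kTB = 1.38×10⁻²³ × 290 × 9.44×10⁶ = 3.78×10⁻¹⁴ W
In dBm: 10 log₁₀(3.78×10⁻¹⁴ / 10⁻³) = −104.2 dBm

−104.2 dBm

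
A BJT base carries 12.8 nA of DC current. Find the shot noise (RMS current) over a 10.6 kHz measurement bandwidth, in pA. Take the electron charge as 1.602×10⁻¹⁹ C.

I_n = √(2qI·B)
2qI·B = 2 × 1.602×10⁻¹⁹ × 1.28×10⁻⁸ × 1.06×10⁴ = 4.35×10⁻²³ A²
I_n = √(4.35×10⁻²³) = 6.59×10⁻¹² A = 6.59 pA

6.59 pA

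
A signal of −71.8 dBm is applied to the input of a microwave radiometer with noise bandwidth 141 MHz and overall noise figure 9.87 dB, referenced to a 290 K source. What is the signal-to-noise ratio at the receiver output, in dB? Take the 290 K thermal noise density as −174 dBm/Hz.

10.8 dB

Noise floor: N = −174 + 10 log₁₀(B) + NF
10 log₁₀(1.41×10⁸) = 81.49 dB
N = −174 + 81.49 + 9.87 = −82.64 dBm
SNR = P_sig − N = −71.8 − (−82.64) = 10.84 dB → 10.8 dB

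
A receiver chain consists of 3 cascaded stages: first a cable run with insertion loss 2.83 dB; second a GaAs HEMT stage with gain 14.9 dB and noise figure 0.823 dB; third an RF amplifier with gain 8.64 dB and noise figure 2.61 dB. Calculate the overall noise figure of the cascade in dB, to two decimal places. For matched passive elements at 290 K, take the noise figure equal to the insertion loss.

3.75 dB

Convert to linear (a loss of L dB is a gain of −L dB): F_i = 10^(NF_i/10), G_i = 10^(G_i,dB/10)
  Stage 1: F_1 = 10^(2.83/10) = 1.919, G_1 = 10^(−2.83/10) = 0.5212
  Stage 2: F_2 = 10^(0.823/10) = 1.209, G_2 = 10^(14.9/10) = 30.90
  Stage 3: F_3 = 10^(2.61/10) = 1.824, G_3 = 10^(8.64/10) = 7.311
Friis cascade:
  F = 1.919 + (1.209 − 1)/0.5212 + (1.824 − 1)/16.11 = 2.370
NF = 10 log₁₀(2.370) = 3.75 dB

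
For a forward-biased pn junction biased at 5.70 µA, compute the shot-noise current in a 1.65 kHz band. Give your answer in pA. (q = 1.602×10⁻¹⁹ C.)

54.9 pA

I_n = √(2qI·B)
2qI·B = 2 × 1.602×10⁻¹⁹ × 5.70×10⁻⁶ × 1.65×10³ = 3.01×10⁻²¹ A²
I_n = √(3.01×10⁻²¹) = 5.49×10⁻¹¹ A = 54.9 pA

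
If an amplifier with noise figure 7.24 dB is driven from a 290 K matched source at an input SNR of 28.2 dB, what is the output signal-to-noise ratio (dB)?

By definition F = SNR_in/SNR_out, so in dB: SNR_out = SNR_in − NF
SNR_out = 28.2 − 7.24 = 20.96 dB

20.96 dB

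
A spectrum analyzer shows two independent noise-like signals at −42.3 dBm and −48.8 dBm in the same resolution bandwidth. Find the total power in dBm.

Convert to linear, add, convert back:
P₁ = 5.89×10⁻⁸ W, P₂ = 1.32×10⁻⁸ W
P_tot = 7.21×10⁻⁸ W → 10 log₁₀(P_tot / 10⁻³) = −41.4 dBm

−41.4 dBm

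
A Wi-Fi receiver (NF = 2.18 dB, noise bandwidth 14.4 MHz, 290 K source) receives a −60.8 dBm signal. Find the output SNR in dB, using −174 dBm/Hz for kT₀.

Noise floor: N = −174 + 10 log₁₀(B) + NF
10 log₁₀(1.44×10⁷) = 71.58 dB
N = −174 + 71.58 + 2.18 = −100.24 dBm
SNR = P_sig − N = −60.8 − (−100.24) = 39.44 dB → 39.4 dB

39.4 dB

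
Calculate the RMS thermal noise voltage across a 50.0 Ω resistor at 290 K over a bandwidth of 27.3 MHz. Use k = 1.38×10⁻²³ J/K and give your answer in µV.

4.67 µV

V_n = √(4kTRB)
4kTRB = 4 × 1.38×10⁻²³ × 290 × 5.00×10¹ × 2.73×10⁷ = 2.19×10⁻¹¹ V²
V_n = √(2.19×10⁻¹¹) = 4.67×10⁻⁶ V = 4.67 µV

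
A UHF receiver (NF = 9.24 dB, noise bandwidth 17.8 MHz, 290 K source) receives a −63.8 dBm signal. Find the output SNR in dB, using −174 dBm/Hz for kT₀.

Noise floor: N = −174 + 10 log₁₀(B) + NF
10 log₁₀(1.78×10⁷) = 72.5 dB
N = −174 + 72.5 + 9.24 = −92.26 dBm
SNR = P_sig − N = −63.8 − (−92.26) = 28.46 dB → 28.5 dB

28.5 dB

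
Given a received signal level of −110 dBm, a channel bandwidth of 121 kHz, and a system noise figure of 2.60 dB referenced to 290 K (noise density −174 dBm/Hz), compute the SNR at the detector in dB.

Noise floor: N = −174 + 10 log₁₀(B) + NF
10 log₁₀(1.21×10⁵) = 50.83 dB
N = −174 + 50.83 + 2.60 = −120.57 dBm
SNR = P_sig − N = −110 − (−120.57) = 10.57 dB → 10.6 dB

10.6 dB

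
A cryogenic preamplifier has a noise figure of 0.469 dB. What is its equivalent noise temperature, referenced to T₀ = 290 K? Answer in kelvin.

F = 10^(0.469/10) = 1.11404
T_e = (F − 1)·T₀ = (1.11404 − 1) × 290 = 33.1 K

33.1 K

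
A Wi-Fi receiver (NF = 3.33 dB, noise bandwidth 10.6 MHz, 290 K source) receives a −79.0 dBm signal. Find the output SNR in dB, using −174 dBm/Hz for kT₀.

21.4 dB

Noise floor: N = −174 + 10 log₁₀(B) + NF
10 log₁₀(1.06×10⁷) = 70.25 dB
N = −174 + 70.25 + 3.33 = −100.42 dBm
SNR = P_sig − N = −79.0 − (−100.42) = 21.42 dB → 21.4 dB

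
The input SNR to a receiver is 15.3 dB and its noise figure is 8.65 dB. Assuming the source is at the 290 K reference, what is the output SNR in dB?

By definition F = SNR_in/SNR_out, so in dB: SNR_out = SNR_in − NF
SNR_out = 15.3 − 8.65 = 6.65 dB

6.65 dB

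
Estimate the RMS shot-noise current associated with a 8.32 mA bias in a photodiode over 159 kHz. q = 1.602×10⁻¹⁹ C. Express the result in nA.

I_n = √(2qI·B)
2qI·B = 2 × 1.602×10⁻¹⁹ × 8.32×10⁻³ × 1.59×10⁵ = 4.24×10⁻¹⁶ A²
I_n = √(4.24×10⁻¹⁶) = 2.06×10⁻⁸ A = 20.6 nA

20.6 nA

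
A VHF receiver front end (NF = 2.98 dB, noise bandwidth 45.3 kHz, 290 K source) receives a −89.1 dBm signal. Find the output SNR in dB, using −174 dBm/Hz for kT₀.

Noise floor: N = −174 + 10 log₁₀(B) + NF
10 log₁₀(4.53×10⁴) = 46.56 dB
N = −174 + 46.56 + 2.98 = −124.46 dBm
SNR = P_sig − N = −89.1 − (−124.46) = 35.36 dB → 35.4 dB

35.4 dB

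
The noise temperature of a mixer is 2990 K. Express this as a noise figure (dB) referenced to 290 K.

10.53 dB

F = 1 + T_e/T₀ = 1 + 2990/290 = 11.3103
NF = 10 log₁₀(11.3103) = 10.53 dB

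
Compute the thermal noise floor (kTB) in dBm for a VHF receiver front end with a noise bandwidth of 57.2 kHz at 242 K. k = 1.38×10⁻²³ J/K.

−127.2 dBm

P_n = kTB = 1.38×10⁻²³ × 242 × 5.72×10⁴ = 1.91×10⁻¹⁶ W
In dBm: 10 log₁₀(1.91×10⁻¹⁶ / 10⁻³) = −127.2 dBm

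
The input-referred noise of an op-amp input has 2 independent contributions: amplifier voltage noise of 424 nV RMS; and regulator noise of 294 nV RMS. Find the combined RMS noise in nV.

516 nV

Uncorrelated sources add in power (mean-square): V_tot = √(ΣV_i²)
V_tot = √[(4.24×10⁻⁷)² + (2.94×10⁻⁷)²] = 5.16×10⁻⁷ V = 516 nV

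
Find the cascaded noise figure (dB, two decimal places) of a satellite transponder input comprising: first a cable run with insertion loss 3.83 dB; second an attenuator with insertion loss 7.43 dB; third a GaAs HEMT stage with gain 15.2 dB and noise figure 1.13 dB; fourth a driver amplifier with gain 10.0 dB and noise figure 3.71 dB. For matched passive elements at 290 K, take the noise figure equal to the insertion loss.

12.52 dB

Convert to linear (a loss of L dB is a gain of −L dB): F_i = 10^(NF_i/10), G_i = 10^(G_i,dB/10)
  Stage 1: F_1 = 10^(3.83/10) = 2.415, G_1 = 10^(−3.83/10) = 0.4140
  Stage 2: F_2 = 10^(7.43/10) = 5.534, G_2 = 10^(−7.43/10) = 0.1807
  Stage 3: F_3 = 10^(1.13/10) = 1.297, G_3 = 10^(15.2/10) = 33.11
  Stage 4: F_4 = 10^(3.71/10) = 2.350, G_4 = 10^(10.0/10) = 10.00
Friis cascade:
  F = 2.415 + (5.534 − 1)/0.4140 + (1.297 − 1)/0.07482 + (2.350 − 1)/2.477 = 17.88
NF = 10 log₁₀(17.88) = 12.52 dB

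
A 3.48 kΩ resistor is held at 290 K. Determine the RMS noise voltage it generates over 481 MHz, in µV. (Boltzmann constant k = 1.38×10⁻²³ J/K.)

164 µV

V_n = √(4kTRB)
4kTRB = 4 × 1.38×10⁻²³ × 290 × 3.48×10³ × 4.81×10⁸ = 2.68×10⁻⁸ V²
V_n = √(2.68×10⁻⁸) = 1.64×10⁻⁴ V = 164 µV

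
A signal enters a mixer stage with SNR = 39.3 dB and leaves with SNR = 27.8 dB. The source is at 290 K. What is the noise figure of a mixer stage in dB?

11.5 dB

NF (dB) = SNR_in(dB) − SNR_out(dB) when the source is at T₀
NF = 39.3 − 27.8 = 11.5 dB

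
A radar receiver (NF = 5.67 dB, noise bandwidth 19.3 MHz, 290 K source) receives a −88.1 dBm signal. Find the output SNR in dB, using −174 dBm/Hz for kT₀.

Noise floor: N = −174 + 10 log₁₀(B) + NF
10 log₁₀(1.93×10⁷) = 72.86 dB
N = −174 + 72.86 + 5.67 = −95.47 dBm
SNR = P_sig − N = −88.1 − (−95.47) = 7.37 dB → 7.4 dB

7.4 dB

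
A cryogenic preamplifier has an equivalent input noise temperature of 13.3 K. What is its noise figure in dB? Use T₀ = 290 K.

0.195 dB

F = 1 + T_e/T₀ = 1 + 13.3/290 = 1.04586
NF = 10 log₁₀(1.04586) = 0.195 dB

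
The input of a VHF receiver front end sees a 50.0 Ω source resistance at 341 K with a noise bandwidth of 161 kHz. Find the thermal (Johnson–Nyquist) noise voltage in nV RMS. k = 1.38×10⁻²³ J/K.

389 nV

V_n = √(4kTRB)
4kTRB = 4 × 1.38×10⁻²³ × 341 × 5.00×10¹ × 1.61×10⁵ = 1.52×10⁻¹³ V²
V_n = √(1.52×10⁻¹³) = 3.89×10⁻⁷ V = 389 nV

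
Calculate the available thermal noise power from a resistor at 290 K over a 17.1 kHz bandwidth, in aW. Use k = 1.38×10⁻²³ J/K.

68.4 aW

P_n = kTB = 1.38×10⁻²³ × 290 × 1.71×10⁴ = 6.84×10⁻¹⁷ W = 68.4 aW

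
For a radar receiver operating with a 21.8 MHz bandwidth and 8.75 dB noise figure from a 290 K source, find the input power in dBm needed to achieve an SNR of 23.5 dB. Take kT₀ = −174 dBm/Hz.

−68.4 dBm

Sensitivity = −174 + 10 log₁₀(B) + NF + SNR_min
= −174 + 73.38 + 8.75 + 23.5
= −68.37 dBm → −68.4 dBm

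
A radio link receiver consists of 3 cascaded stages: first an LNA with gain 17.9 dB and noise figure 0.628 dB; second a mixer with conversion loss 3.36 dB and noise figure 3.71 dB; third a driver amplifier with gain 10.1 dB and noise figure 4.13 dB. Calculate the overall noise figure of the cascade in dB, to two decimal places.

Convert to linear (a loss of L dB is a gain of −L dB): F_i = 10^(NF_i/10), G_i = 10^(G_i,dB/10)
  Stage 1: F_1 = 10^(0.628/10) = 1.156, G_1 = 10^(17.9/10) = 61.66
  Stage 2: F_2 = 10^(3.71/10) = 2.350, G_2 = 10^(−3.36/10) = 0.4613
  Stage 3: F_3 = 10^(4.13/10) = 2.588, G_3 = 10^(10.1/10) = 10.23
Friis cascade:
  F = 1.156 + (2.350 − 1)/61.66 + (2.588 − 1)/28.44 = 1.233
NF = 10 log₁₀(1.233) = 0.91 dB

0.91 dB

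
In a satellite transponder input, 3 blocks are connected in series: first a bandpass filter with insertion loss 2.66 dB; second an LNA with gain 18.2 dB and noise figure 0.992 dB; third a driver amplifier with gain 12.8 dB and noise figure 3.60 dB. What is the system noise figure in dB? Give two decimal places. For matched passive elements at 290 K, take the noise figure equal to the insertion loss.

3.72 dB

Convert to linear (a loss of L dB is a gain of −L dB): F_i = 10^(NF_i/10), G_i = 10^(G_i,dB/10)
  Stage 1: F_1 = 10^(2.66/10) = 1.845, G_1 = 10^(−2.66/10) = 0.5420
  Stage 2: F_2 = 10^(0.992/10) = 1.257, G_2 = 10^(18.2/10) = 66.07
  Stage 3: F_3 = 10^(3.60/10) = 2.291, G_3 = 10^(12.8/10) = 19.05
Friis cascade:
  F = 1.845 + (1.257 − 1)/0.5420 + (2.291 − 1)/35.81 = 2.355
NF = 10 log₁₀(2.355) = 3.72 dB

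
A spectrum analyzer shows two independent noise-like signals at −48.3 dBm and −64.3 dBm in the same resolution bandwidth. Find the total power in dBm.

−48.2 dBm

Convert to linear, add, convert back:
P₁ = 1.48×10⁻⁸ W, P₂ = 3.72×10⁻¹⁰ W
P_tot = 1.52×10⁻⁸ W → 10 log₁₀(P_tot / 10⁻³) = −48.2 dBm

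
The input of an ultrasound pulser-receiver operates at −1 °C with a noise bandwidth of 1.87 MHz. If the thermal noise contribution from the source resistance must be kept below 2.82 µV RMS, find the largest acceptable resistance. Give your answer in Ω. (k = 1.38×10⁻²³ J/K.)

T = −1 °C + 273.15 = 272.15 K
Johnson–Nyquist: V_n = √(4kTRB) ⇒ R = V_n² / (4kTB)
4kTB = 4 × 1.38×10⁻²³ × 272.15 × 1.87×10⁶ = 2.81×10⁻¹⁴
R = (2.82×10⁻⁶)² / 2.81×10⁻¹⁴ = 2.83×10² Ω = 283 Ω

283 Ω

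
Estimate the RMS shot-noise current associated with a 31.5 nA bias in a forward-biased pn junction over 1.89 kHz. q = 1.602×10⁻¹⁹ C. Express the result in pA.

4.37 pA

I_n = √(2qI·B)
2qI·B = 2 × 1.602×10⁻¹⁹ × 3.15×10⁻⁸ × 1.89×10³ = 1.91×10⁻²³ A²
I_n = √(1.91×10⁻²³) = 4.37×10⁻¹² A = 4.37 pA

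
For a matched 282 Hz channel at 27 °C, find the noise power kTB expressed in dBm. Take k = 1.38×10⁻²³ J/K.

T = 27 °C + 273.15 = 300.15 K
P_n = kTB = 1.38×10⁻²³ × 300.15 × 2.82×10² = 1.17×10⁻¹⁸ W
In dBm: 10 log₁₀(1.17×10⁻¹⁸ / 10⁻³) = −149.3 dBm

−149.3 dBm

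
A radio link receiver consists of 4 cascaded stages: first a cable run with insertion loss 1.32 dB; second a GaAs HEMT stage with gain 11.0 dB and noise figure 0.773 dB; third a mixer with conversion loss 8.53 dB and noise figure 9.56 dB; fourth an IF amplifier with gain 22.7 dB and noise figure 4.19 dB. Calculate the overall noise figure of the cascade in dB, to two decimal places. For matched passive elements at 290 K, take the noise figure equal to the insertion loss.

Convert to linear (a loss of L dB is a gain of −L dB): F_i = 10^(NF_i/10), G_i = 10^(G_i,dB/10)
  Stage 1: F_1 = 10^(1.32/10) = 1.355, G_1 = 10^(−1.32/10) = 0.7379
  Stage 2: F_2 = 10^(0.773/10) = 1.195, G_2 = 10^(11.0/10) = 12.59
  Stage 3: F_3 = 10^(9.56/10) = 9.036, G_3 = 10^(−8.53/10) = 0.1403
  Stage 4: F_4 = 10^(4.19/10) = 2.624, G_4 = 10^(22.7/10) = 186.2
Friis cascade:
  F = 1.355 + (1.195 − 1)/0.7379 + (9.036 − 1)/9.290 + (2.624 − 1)/1.303 = 3.731
NF = 10 log₁₀(3.731) = 5.72 dB

5.72 dB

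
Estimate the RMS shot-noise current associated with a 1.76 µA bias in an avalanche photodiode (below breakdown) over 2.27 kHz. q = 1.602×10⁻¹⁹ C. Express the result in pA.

35.8 pA

I_n = √(2qI·B)
2qI·B = 2 × 1.602×10⁻¹⁹ × 1.76×10⁻⁶ × 2.27×10³ = 1.28×10⁻²¹ A²
I_n = √(1.28×10⁻²¹) = 3.58×10⁻¹¹ A = 35.8 pA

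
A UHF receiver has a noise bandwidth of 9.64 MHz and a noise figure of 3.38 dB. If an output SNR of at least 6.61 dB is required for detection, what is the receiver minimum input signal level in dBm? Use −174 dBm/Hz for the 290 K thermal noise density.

Sensitivity = −174 + 10 log₁₀(B) + NF + SNR_min
= −174 + 69.84 + 3.38 + 6.61
= −94.17 dBm → −94.2 dBm

−94.2 dBm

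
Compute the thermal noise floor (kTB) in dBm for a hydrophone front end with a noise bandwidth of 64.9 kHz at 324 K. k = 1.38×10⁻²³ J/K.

P_n = kTB = 1.38×10⁻²³ × 324 × 6.49×10⁴ = 2.90×10⁻¹⁶ W
In dBm: 10 log₁₀(2.90×10⁻¹⁶ / 10⁻³) = −125.4 dBm

−125.4 dBm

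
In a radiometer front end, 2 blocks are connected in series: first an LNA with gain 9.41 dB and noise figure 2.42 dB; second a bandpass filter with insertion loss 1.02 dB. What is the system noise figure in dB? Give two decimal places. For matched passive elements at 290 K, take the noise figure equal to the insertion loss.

2.49 dB

Convert to linear (a loss of L dB is a gain of −L dB): F_i = 10^(NF_i/10), G_i = 10^(G_i,dB/10)
  Stage 1: F_1 = 10^(2.42/10) = 1.746, G_1 = 10^(9.41/10) = 8.730
  Stage 2: F_2 = 10^(1.02/10) = 1.265, G_2 = 10^(−1.02/10) = 0.7907
Friis cascade:
  F = 1.746 + (1.265 − 1)/8.730 = 1.776
NF = 10 log₁₀(1.776) = 2.49 dB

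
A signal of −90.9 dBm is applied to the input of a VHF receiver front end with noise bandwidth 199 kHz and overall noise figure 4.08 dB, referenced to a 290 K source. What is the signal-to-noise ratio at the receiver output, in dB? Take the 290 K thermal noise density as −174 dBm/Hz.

26.0 dB

Noise floor: N = −174 + 10 log₁₀(B) + NF
10 log₁₀(1.99×10⁵) = 52.99 dB
N = −174 + 52.99 + 4.08 = −116.93 dBm
SNR = P_sig − N = −90.9 − (−116.93) = 26.03 dB → 26.0 dB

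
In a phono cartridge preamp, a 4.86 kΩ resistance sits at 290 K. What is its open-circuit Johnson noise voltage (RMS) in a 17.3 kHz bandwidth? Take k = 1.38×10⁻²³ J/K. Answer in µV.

V_n = √(4kTRB)
4kTRB = 4 × 1.38×10⁻²³ × 290 × 4.86×10³ × 1.73×10⁴ = 1.35×10⁻¹² V²
V_n = √(1.35×10⁻¹²) = 1.16×10⁻⁶ V = 1.16 µV

1.16 µV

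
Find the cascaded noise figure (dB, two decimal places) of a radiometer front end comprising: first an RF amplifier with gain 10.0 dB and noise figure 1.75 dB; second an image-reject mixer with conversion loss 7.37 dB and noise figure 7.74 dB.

Convert to linear (a loss of L dB is a gain of −L dB): F_i = 10^(NF_i/10), G_i = 10^(G_i,dB/10)
  Stage 1: F_1 = 10^(1.75/10) = 1.496, G_1 = 10^(10.0/10) = 10.00
  Stage 2: F_2 = 10^(7.74/10) = 5.943, G_2 = 10^(−7.37/10) = 0.1832
Friis cascade:
  F = 1.496 + (5.943 − 1)/10.00 = 1.991
NF = 10 log₁₀(1.991) = 2.99 dB

2.99 dB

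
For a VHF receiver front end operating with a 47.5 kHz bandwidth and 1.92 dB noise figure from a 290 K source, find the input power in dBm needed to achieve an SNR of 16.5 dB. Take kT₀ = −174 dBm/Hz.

−108.8 dBm

Sensitivity = −174 + 10 log₁₀(B) + NF + SNR_min
= −174 + 46.77 + 1.92 + 16.5
= −108.81 dBm → −108.8 dBm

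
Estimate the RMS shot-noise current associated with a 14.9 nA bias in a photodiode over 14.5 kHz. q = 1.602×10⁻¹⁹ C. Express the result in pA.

I_n = √(2qI·B)
2qI·B = 2 × 1.602×10⁻¹⁹ × 1.49×10⁻⁸ × 1.45×10⁴ = 6.92×10⁻²³ A²
I_n = √(6.92×10⁻²³) = 8.32×10⁻¹² A = 8.32 pA

8.32 pA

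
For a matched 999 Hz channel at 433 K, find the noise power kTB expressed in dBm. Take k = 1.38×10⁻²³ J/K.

−142.2 dBm

P_n = kTB = 1.38×10⁻²³ × 433 × 9.99×10² = 5.97×10⁻¹⁸ W
In dBm: 10 log₁₀(5.97×10⁻¹⁸ / 10⁻³) = −142.2 dBm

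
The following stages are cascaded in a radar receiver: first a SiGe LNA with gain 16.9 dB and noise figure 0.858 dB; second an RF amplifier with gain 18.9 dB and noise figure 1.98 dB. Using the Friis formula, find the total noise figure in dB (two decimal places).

0.90 dB

Convert to linear (a loss of L dB is a gain of −L dB): F_i = 10^(NF_i/10), G_i = 10^(G_i,dB/10)
  Stage 1: F_1 = 10^(0.858/10) = 1.218, G_1 = 10^(16.9/10) = 48.98
  Stage 2: F_2 = 10^(1.98/10) = 1.578, G_2 = 10^(18.9/10) = 77.62
Friis cascade:
  F = 1.218 + (1.578 − 1)/48.98 = 1.230
NF = 10 log₁₀(1.230) = 0.90 dB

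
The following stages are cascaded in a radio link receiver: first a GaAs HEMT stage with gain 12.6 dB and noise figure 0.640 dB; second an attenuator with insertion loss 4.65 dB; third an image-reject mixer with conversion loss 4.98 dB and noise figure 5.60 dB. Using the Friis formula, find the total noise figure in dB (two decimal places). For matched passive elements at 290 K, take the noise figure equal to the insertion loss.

2.27 dB

Convert to linear (a loss of L dB is a gain of −L dB): F_i = 10^(NF_i/10), G_i = 10^(G_i,dB/10)
  Stage 1: F_1 = 10^(0.640/10) = 1.159, G_1 = 10^(12.6/10) = 18.20
  Stage 2: F_2 = 10^(4.65/10) = 2.917, G_2 = 10^(−4.65/10) = 0.3428
  Stage 3: F_3 = 10^(5.60/10) = 3.631, G_3 = 10^(−4.98/10) = 0.3177
Friis cascade:
  F = 1.159 + (2.917 − 1)/18.20 + (3.631 − 1)/6.237 = 1.686
NF = 10 log₁₀(1.686) = 2.27 dB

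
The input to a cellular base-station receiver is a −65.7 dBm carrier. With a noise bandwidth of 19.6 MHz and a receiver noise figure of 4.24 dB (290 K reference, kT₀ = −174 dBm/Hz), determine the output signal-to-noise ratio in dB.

31.1 dB

Noise floor: N = −174 + 10 log₁₀(B) + NF
10 log₁₀(1.96×10⁷) = 72.92 dB
N = −174 + 72.92 + 4.24 = −96.84 dBm
SNR = P_sig − N = −65.7 − (−96.84) = 31.14 dB → 31.1 dB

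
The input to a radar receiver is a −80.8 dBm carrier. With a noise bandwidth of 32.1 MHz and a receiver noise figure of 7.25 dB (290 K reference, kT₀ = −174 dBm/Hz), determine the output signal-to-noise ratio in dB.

Noise floor: N = −174 + 10 log₁₀(B) + NF
10 log₁₀(3.21×10⁷) = 75.07 dB
N = −174 + 75.07 + 7.25 = −91.68 dBm
SNR = P_sig − N = −80.8 − (−91.68) = 10.88 dB → 10.9 dB

10.9 dB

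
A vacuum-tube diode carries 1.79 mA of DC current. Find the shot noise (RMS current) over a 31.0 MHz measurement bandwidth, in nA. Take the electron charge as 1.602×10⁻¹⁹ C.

I_n = √(2qI·B)
2qI·B = 2 × 1.602×10⁻¹⁹ × 1.79×10⁻³ × 3.10×10⁷ = 1.78×10⁻¹⁴ A²
I_n = √(1.78×10⁻¹⁴) = 1.33×10⁻⁷ A = 133 nA

133 nA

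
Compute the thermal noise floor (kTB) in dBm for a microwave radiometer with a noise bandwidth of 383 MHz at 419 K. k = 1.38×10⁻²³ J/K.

P_n = kTB = 1.38×10⁻²³ × 419 × 3.83×10⁸ = 2.21×10⁻¹² W
In dBm: 10 log₁₀(2.21×10⁻¹² / 10⁻³) = −86.5 dBm

−86.5 dBm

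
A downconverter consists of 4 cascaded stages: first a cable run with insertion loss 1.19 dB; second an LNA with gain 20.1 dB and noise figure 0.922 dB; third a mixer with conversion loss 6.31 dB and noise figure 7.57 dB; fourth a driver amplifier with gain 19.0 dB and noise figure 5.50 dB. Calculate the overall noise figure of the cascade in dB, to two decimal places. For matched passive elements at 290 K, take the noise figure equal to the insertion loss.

2.62 dB

Convert to linear (a loss of L dB is a gain of −L dB): F_i = 10^(NF_i/10), G_i = 10^(G_i,dB/10)
  Stage 1: F_1 = 10^(1.19/10) = 1.315, G_1 = 10^(−1.19/10) = 0.7603
  Stage 2: F_2 = 10^(0.922/10) = 1.237, G_2 = 10^(20.1/10) = 102.3
  Stage 3: F_3 = 10^(7.57/10) = 5.715, G_3 = 10^(−6.31/10) = 0.2339
  Stage 4: F_4 = 10^(5.50/10) = 3.548, G_4 = 10^(19.0/10) = 79.43
Friis cascade:
  F = 1.315 + (1.237 − 1)/0.7603 + (5.715 − 1)/77.80 + (3.548 − 1)/18.20 = 1.827
NF = 10 log₁₀(1.827) = 2.62 dB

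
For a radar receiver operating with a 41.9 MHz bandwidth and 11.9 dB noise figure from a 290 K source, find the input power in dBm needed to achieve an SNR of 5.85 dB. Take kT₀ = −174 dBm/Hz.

−80.0 dBm

Sensitivity = −174 + 10 log₁₀(B) + NF + SNR_min
= −174 + 76.22 + 11.9 + 5.85
= −80.03 dBm → −80.0 dBm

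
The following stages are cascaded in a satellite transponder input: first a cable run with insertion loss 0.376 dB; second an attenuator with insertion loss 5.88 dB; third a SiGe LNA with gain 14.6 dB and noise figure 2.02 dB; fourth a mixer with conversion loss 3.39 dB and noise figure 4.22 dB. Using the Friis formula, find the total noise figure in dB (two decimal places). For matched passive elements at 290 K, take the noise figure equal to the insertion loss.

8.43 dB

Convert to linear (a loss of L dB is a gain of −L dB): F_i = 10^(NF_i/10), G_i = 10^(G_i,dB/10)
  Stage 1: F_1 = 10^(0.376/10) = 1.090, G_1 = 10^(−0.376/10) = 0.9171
  Stage 2: F_2 = 10^(5.88/10) = 3.873, G_2 = 10^(−5.88/10) = 0.2582
  Stage 3: F_3 = 10^(2.02/10) = 1.592, G_3 = 10^(14.6/10) = 28.84
  Stage 4: F_4 = 10^(4.22/10) = 2.642, G_4 = 10^(−3.39/10) = 0.4581
Friis cascade:
  F = 1.090 + (3.873 − 1)/0.9171 + (1.592 − 1)/0.2368 + (2.642 − 1)/6.830 = 6.964
NF = 10 log₁₀(6.964) = 8.43 dB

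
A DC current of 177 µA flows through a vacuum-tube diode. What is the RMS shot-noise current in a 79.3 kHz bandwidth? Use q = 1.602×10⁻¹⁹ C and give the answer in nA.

2.12 nA

I_n = √(2qI·B)
2qI·B = 2 × 1.602×10⁻¹⁹ × 1.77×10⁻⁴ × 7.93×10⁴ = 4.50×10⁻¹⁸ A²
I_n = √(4.50×10⁻¹⁸) = 2.12×10⁻⁹ A = 2.12 nA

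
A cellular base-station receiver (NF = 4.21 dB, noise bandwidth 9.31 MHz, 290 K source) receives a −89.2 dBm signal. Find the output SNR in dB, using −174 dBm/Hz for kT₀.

Noise floor: N = −174 + 10 log₁₀(B) + NF
10 log₁₀(9.31×10⁶) = 69.69 dB
N = −174 + 69.69 + 4.21 = −100.10 dBm
SNR = P_sig − N = −89.2 − (−100.10) = 10.90 dB → 10.9 dB

10.9 dB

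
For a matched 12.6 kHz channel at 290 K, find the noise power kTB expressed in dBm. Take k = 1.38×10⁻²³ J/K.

−133.0 dBm

P_n = kTB = 1.38×10⁻²³ × 290 × 1.26×10⁴ = 5.04×10⁻¹⁷ W
In dBm: 10 log₁₀(5.04×10⁻¹⁷ / 10⁻³) = −133.0 dBm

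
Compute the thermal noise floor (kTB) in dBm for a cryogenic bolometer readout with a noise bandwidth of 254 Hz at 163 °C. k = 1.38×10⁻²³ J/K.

T = 163 °C + 273.15 = 436.15 K
P_n = kTB = 1.38×10⁻²³ × 436.15 × 2.54×10² = 1.53×10⁻¹⁸ W
In dBm: 10 log₁₀(1.53×10⁻¹⁸ / 10⁻³) = −148.2 dBm

−148.2 dBm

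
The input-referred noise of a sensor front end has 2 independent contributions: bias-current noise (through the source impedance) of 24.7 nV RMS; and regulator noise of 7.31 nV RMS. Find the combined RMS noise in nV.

25.8 nV

Uncorrelated sources add in power (mean-square): V_tot = √(ΣV_i²)
V_tot = √[(2.47×10⁻⁸)² + (7.31×10⁻⁹)²] = 2.58×10⁻⁸ V = 25.8 nV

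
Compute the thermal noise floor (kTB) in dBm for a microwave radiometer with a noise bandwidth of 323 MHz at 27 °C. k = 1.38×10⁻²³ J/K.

−88.7 dBm

T = 27 °C + 273.15 = 300.15 K
P_n = kTB = 1.38×10⁻²³ × 300.15 × 3.23×10⁸ = 1.34×10⁻¹² W
In dBm: 10 log₁₀(1.34×10⁻¹² / 10⁻³) = −88.7 dBm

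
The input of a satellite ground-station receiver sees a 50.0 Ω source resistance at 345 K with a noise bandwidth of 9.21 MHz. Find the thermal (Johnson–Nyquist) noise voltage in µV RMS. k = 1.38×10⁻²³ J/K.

2.96 µV

V_n = √(4kTRB)
4kTRB = 4 × 1.38×10⁻²³ × 345 × 5.00×10¹ × 9.21×10⁶ = 8.77×10⁻¹² V²
V_n = √(8.77×10⁻¹²) = 2.96×10⁻⁶ V = 2.96 µV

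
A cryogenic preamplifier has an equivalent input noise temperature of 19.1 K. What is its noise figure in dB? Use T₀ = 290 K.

0.277 dB

F = 1 + T_e/T₀ = 1 + 19.1/290 = 1.06586
NF = 10 log₁₀(1.06586) = 0.277 dB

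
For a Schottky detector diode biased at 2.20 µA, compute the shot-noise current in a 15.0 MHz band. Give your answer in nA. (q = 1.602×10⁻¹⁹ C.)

I_n = √(2qI·B)
2qI·B = 2 × 1.602×10⁻¹⁹ × 2.20×10⁻⁶ × 1.50×10⁷ = 1.06×10⁻¹⁷ A²
I_n = √(1.06×10⁻¹⁷) = 3.25×10⁻⁹ A = 3.25 nA

3.25 nA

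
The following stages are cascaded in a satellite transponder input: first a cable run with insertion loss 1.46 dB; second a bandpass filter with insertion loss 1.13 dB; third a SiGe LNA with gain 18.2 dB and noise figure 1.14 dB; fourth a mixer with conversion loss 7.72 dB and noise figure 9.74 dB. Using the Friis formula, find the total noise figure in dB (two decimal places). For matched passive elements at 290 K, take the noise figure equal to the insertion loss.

Convert to linear (a loss of L dB is a gain of −L dB): F_i = 10^(NF_i/10), G_i = 10^(G_i,dB/10)
  Stage 1: F_1 = 10^(1.46/10) = 1.400, G_1 = 10^(−1.46/10) = 0.7145
  Stage 2: F_2 = 10^(1.13/10) = 1.297, G_2 = 10^(−1.13/10) = 0.7709
  Stage 3: F_3 = 10^(1.14/10) = 1.300, G_3 = 10^(18.2/10) = 66.07
  Stage 4: F_4 = 10^(9.74/10) = 9.419, G_4 = 10^(−7.72/10) = 0.1690
Friis cascade:
  F = 1.400 + (1.297 − 1)/0.7145 + (1.300 − 1)/0.5508 + (9.419 − 1)/36.39 = 2.592
NF = 10 log₁₀(2.592) = 4.14 dB

4.14 dB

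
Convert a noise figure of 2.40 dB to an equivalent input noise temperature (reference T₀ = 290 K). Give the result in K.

F = 10^(2.40/10) = 1.7378
T_e = (F − 1)·T₀ = (1.7378 − 1) × 290 = 214 K

214 K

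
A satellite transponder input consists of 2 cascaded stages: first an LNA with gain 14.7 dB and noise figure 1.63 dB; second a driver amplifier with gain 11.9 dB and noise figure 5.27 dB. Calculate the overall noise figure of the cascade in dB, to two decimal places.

1.86 dB

Convert to linear (a loss of L dB is a gain of −L dB): F_i = 10^(NF_i/10), G_i = 10^(G_i,dB/10)
  Stage 1: F_1 = 10^(1.63/10) = 1.455, G_1 = 10^(14.7/10) = 29.51
  Stage 2: F_2 = 10^(5.27/10) = 3.365, G_2 = 10^(11.9/10) = 15.49
Friis cascade:
  F = 1.455 + (3.365 − 1)/29.51 = 1.536
NF = 10 log₁₀(1.536) = 1.86 dB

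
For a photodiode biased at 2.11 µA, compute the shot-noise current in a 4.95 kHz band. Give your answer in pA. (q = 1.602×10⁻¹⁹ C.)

57.8 pA

I_n = √(2qI·B)
2qI·B = 2 × 1.602×10⁻¹⁹ × 2.11×10⁻⁶ × 4.95×10³ = 3.35×10⁻²¹ A²
I_n = √(3.35×10⁻²¹) = 5.78×10⁻¹¹ A = 57.8 pA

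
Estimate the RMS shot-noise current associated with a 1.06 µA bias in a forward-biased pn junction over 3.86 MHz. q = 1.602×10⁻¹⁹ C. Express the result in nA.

1.14 nA

I_n = √(2qI·B)
2qI·B = 2 × 1.602×10⁻¹⁹ × 1.06×10⁻⁶ × 3.86×10⁶ = 1.31×10⁻¹⁸ A²
I_n = √(1.31×10⁻¹⁸) = 1.14×10⁻⁹ A = 1.14 nA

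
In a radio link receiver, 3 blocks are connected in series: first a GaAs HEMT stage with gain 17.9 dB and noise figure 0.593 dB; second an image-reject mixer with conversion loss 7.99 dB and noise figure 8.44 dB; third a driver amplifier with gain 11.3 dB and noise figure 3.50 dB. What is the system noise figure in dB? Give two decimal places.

1.37 dB

Convert to linear (a loss of L dB is a gain of −L dB): F_i = 10^(NF_i/10), G_i = 10^(G_i,dB/10)
  Stage 1: F_1 = 10^(0.593/10) = 1.146, G_1 = 10^(17.9/10) = 61.66
  Stage 2: F_2 = 10^(8.44/10) = 6.982, G_2 = 10^(−7.99/10) = 0.1589
  Stage 3: F_3 = 10^(3.50/10) = 2.239, G_3 = 10^(11.3/10) = 13.49
Friis cascade:
  F = 1.146 + (6.982 − 1)/61.66 + (2.239 − 1)/9.795 = 1.370
NF = 10 log₁₀(1.370) = 1.37 dB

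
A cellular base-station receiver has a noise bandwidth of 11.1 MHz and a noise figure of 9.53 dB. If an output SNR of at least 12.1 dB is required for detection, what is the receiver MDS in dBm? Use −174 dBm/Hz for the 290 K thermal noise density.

Sensitivity = −174 + 10 log₁₀(B) + NF + SNR_min
= −174 + 70.45 + 9.53 + 12.1
= −81.92 dBm → −81.9 dBm

−81.9 dBm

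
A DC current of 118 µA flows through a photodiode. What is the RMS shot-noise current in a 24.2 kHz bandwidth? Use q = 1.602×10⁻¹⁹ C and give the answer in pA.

957 pA

I_n = √(2qI·B)
2qI·B = 2 × 1.602×10⁻¹⁹ × 1.18×10⁻⁴ × 2.42×10⁴ = 9.15×10⁻¹⁹ A²
I_n = √(9.15×10⁻¹⁹) = 9.57×10⁻¹⁰ A = 957 pA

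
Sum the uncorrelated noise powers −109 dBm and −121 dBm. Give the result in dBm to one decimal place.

Convert to linear, add, convert back:
P₁ = 1.26×10⁻¹⁴ W, P₂ = 7.94×10⁻¹⁶ W
P_tot = 1.34×10⁻¹⁴ W → 10 log₁₀(P_tot / 10⁻³) = −108.7 dBm

−108.7 dBm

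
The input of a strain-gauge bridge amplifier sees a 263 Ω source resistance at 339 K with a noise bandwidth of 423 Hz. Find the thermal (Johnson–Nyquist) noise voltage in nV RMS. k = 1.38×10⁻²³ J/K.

V_n = √(4kTRB)
4kTRB = 4 × 1.38×10⁻²³ × 339 × 2.63×10² × 4.23×10² = 2.08×10⁻¹⁵ V²
V_n = √(2.08×10⁻¹⁵) = 4.56×10⁻⁸ V = 45.6 nV

45.6 nV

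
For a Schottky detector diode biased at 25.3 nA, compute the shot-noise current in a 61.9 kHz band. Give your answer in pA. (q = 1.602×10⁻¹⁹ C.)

22.4 pA

I_n = √(2qI·B)
2qI·B = 2 × 1.602×10⁻¹⁹ × 2.53×10⁻⁸ × 6.19×10⁴ = 5.02×10⁻²² A²
I_n = √(5.02×10⁻²²) = 2.24×10⁻¹¹ A = 22.4 pA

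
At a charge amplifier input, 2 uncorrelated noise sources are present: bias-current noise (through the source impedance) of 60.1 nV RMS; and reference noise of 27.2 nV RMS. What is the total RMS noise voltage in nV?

Uncorrelated sources add in power (mean-square): V_tot = √(ΣV_i²)
V_tot = √[(6.01×10⁻⁸)² + (2.72×10⁻⁸)²] = 6.60×10⁻⁸ V = 66.0 nV

66.0 nV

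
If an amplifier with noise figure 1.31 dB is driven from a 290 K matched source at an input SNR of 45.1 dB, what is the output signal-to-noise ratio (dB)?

43.79 dB

By definition F = SNR_in/SNR_out, so in dB: SNR_out = SNR_in − NF
SNR_out = 45.1 − 1.31 = 43.79 dB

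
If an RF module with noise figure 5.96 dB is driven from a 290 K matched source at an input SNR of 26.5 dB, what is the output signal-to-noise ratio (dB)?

By definition F = SNR_in/SNR_out, so in dB: SNR_out = SNR_in − NF
SNR_out = 26.5 − 5.96 = 20.54 dB

20.54 dB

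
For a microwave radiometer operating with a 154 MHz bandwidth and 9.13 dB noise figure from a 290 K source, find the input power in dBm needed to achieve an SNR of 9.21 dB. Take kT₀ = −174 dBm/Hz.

Sensitivity = −174 + 10 log₁₀(B) + NF + SNR_min
= −174 + 81.88 + 9.13 + 9.21
= −73.78 dBm → −73.8 dBm

−73.8 dBm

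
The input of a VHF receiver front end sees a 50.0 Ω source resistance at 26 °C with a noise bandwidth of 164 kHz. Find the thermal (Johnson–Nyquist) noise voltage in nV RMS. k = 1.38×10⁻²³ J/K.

T = 26 °C + 273.15 = 299.15 K
V_n = √(4kTRB)
4kTRB = 4 × 1.38×10⁻²³ × 299.15 × 5.00×10¹ × 1.64×10⁵ = 1.35×10⁻¹³ V²
V_n = √(1.35×10⁻¹³) = 3.68×10⁻⁷ V = 368 nV

368 nV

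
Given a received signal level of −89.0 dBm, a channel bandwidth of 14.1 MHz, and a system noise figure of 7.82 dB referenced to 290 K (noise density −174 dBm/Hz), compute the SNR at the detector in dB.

5.7 dB

Noise floor: N = −174 + 10 log₁₀(B) + NF
10 log₁₀(1.41×10⁷) = 71.49 dB
N = −174 + 71.49 + 7.82 = −94.69 dBm
SNR = P_sig − N = −89.0 − (−94.69) = 5.69 dB → 5.7 dB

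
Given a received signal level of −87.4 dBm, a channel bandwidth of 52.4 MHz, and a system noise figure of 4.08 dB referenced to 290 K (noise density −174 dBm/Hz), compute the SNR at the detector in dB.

5.3 dB

Noise floor: N = −174 + 10 log₁₀(B) + NF
10 log₁₀(5.24×10⁷) = 77.19 dB
N = −174 + 77.19 + 4.08 = −92.73 dBm
SNR = P_sig − N = −87.4 − (−92.73) = 5.33 dB → 5.3 dB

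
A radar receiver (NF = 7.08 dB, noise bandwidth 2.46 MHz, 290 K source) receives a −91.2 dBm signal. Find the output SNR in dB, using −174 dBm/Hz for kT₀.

Noise floor: N = −174 + 10 log₁₀(B) + NF
10 log₁₀(2.46×10⁶) = 63.91 dB
N = −174 + 63.91 + 7.08 = −103.01 dBm
SNR = P_sig − N = −91.2 − (−103.01) = 11.81 dB → 11.8 dB

11.8 dB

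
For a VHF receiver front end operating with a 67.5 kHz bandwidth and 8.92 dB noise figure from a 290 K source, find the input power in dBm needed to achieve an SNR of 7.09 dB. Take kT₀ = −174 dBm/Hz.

Sensitivity = −174 + 10 log₁₀(B) + NF + SNR_min
= −174 + 48.29 + 8.92 + 7.09
= −109.70 dBm → −109.7 dBm

−109.7 dBm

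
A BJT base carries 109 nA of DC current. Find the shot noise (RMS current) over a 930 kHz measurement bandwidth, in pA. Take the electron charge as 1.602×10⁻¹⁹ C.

I_n = √(2qI·B)
2qI·B = 2 × 1.602×10⁻¹⁹ × 1.09×10⁻⁷ × 9.30×10⁵ = 3.25×10⁻²⁰ A²
I_n = √(3.25×10⁻²⁰) = 1.80×10⁻¹⁰ A = 180 pA

180 pA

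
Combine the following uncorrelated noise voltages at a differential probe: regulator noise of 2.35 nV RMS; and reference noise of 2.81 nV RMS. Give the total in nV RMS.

3.66 nV

Uncorrelated sources add in power (mean-square): V_tot = √(ΣV_i²)
V_tot = √[(2.35×10⁻⁹)² + (2.81×10⁻⁹)²] = 3.66×10⁻⁹ V = 3.66 nV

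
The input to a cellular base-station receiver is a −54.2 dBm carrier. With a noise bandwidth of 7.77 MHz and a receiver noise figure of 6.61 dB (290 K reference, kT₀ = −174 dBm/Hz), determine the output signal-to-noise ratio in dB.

44.3 dB

Noise floor: N = −174 + 10 log₁₀(B) + NF
10 log₁₀(7.77×10⁶) = 68.9 dB
N = −174 + 68.9 + 6.61 = −98.49 dBm
SNR = P_sig − N = −54.2 − (−98.49) = 44.29 dB → 44.3 dB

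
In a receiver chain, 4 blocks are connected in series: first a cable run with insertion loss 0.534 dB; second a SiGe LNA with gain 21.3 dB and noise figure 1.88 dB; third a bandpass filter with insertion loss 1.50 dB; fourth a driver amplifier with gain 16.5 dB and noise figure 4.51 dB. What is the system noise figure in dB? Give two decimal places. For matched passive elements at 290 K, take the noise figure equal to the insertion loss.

Convert to linear (a loss of L dB is a gain of −L dB): F_i = 10^(NF_i/10), G_i = 10^(G_i,dB/10)
  Stage 1: F_1 = 10^(0.534/10) = 1.131, G_1 = 10^(−0.534/10) = 0.8843
  Stage 2: F_2 = 10^(1.88/10) = 1.542, G_2 = 10^(21.3/10) = 134.9
  Stage 3: F_3 = 10^(1.50/10) = 1.413, G_3 = 10^(−1.50/10) = 0.7079
  Stage 4: F_4 = 10^(4.51/10) = 2.825, G_4 = 10^(16.5/10) = 44.67
Friis cascade:
  F = 1.131 + (1.542 − 1)/0.8843 + (1.413 − 1)/119.3 + (2.825 − 1)/84.45 = 1.768
NF = 10 log₁₀(1.768) = 2.48 dB

2.48 dB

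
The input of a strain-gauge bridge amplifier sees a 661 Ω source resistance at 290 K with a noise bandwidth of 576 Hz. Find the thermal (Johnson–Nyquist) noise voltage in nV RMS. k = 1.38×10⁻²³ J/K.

V_n = √(4kTRB)
4kTRB = 4 × 1.38×10⁻²³ × 290 × 6.61×10² × 5.76×10² = 6.09×10⁻¹⁵ V²
V_n = √(6.09×10⁻¹⁵) = 7.81×10⁻⁸ V = 78.1 nV

78.1 nV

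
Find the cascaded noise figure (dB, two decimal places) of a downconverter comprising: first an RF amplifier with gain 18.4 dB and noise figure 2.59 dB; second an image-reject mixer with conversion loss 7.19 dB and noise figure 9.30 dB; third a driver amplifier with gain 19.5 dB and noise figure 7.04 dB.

3.49 dB

Convert to linear (a loss of L dB is a gain of −L dB): F_i = 10^(NF_i/10), G_i = 10^(G_i,dB/10)
  Stage 1: F_1 = 10^(2.59/10) = 1.816, G_1 = 10^(18.4/10) = 69.18
  Stage 2: F_2 = 10^(9.30/10) = 8.511, G_2 = 10^(−7.19/10) = 0.1910
  Stage 3: F_3 = 10^(7.04/10) = 5.058, G_3 = 10^(19.5/10) = 89.13
Friis cascade:
  F = 1.816 + (8.511 − 1)/69.18 + (5.058 − 1)/13.21 = 2.231
NF = 10 log₁₀(2.231) = 3.49 dB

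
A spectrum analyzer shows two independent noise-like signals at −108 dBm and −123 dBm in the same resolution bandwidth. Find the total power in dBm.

−107.9 dBm

Convert to linear, add, convert back:
P₁ = 1.58×10⁻¹⁴ W, P₂ = 5.01×10⁻¹⁶ W
P_tot = 1.64×10⁻¹⁴ W → 10 log₁₀(P_tot / 10⁻³) = −107.9 dBm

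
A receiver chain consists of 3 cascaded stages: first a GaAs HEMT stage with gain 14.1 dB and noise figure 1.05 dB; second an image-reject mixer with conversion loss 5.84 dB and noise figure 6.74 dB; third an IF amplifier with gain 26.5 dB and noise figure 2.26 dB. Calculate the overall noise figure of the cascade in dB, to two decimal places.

Convert to linear (a loss of L dB is a gain of −L dB): F_i = 10^(NF_i/10), G_i = 10^(G_i,dB/10)
  Stage 1: F_1 = 10^(1.05/10) = 1.274, G_1 = 10^(14.1/10) = 25.70
  Stage 2: F_2 = 10^(6.74/10) = 4.721, G_2 = 10^(−5.84/10) = 0.2606
  Stage 3: F_3 = 10^(2.26/10) = 1.683, G_3 = 10^(26.5/10) = 446.7
Friis cascade:
  F = 1.274 + (4.721 − 1)/25.70 + (1.683 − 1)/6.699 = 1.520
NF = 10 log₁₀(1.520) = 1.82 dB

1.82 dB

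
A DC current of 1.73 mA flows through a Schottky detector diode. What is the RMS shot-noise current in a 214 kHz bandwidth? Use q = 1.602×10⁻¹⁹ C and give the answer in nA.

I_n = √(2qI·B)
2qI·B = 2 × 1.602×10⁻¹⁹ × 1.73×10⁻³ × 2.14×10⁵ = 1.19×10⁻¹⁶ A²
I_n = √(1.19×10⁻¹⁶) = 1.09×10⁻⁸ A = 10.9 nA

10.9 nA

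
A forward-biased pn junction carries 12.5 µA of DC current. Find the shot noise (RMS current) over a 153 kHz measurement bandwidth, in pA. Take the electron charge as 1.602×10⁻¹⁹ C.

I_n = √(2qI·B)
2qI·B = 2 × 1.602×10⁻¹⁹ × 1.25×10⁻⁵ × 1.53×10⁵ = 6.13×10⁻¹⁹ A²
I_n = √(6.13×10⁻¹⁹) = 7.83×10⁻¹⁰ A = 783 pA

783 pA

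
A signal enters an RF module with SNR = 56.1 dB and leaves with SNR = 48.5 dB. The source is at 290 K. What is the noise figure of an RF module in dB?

NF (dB) = SNR_in(dB) − SNR_out(dB) when the source is at T₀
NF = 56.1 − 48.5 = 7.6 dB

7.6 dB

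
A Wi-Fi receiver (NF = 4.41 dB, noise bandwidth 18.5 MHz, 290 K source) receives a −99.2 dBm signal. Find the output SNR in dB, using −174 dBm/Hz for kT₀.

Noise floor: N = −174 + 10 log₁₀(B) + NF
10 log₁₀(1.85×10⁷) = 72.67 dB
N = −174 + 72.67 + 4.41 = −96.92 dBm
SNR = P_sig − N = −99.2 − (−96.92) = −2.28 dB → −2.3 dB

−2.3 dB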